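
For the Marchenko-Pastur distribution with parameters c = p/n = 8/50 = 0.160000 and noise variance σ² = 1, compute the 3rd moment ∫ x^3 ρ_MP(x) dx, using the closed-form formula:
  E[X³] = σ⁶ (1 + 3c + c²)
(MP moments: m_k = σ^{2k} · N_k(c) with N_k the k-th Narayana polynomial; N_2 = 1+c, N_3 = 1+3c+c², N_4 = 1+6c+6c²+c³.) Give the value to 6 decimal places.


E[X³] = σ⁶ (1 + 3c + c²) (third MP moment). With σ² = 1 (so σ⁶ = 1) and c = 8/50 = 0.160000: E[X³] = 1 · (1 + 3·0.160000 + (0.160000)²) = 1 · 1.505600.

So E[X^3] = 1.505600.


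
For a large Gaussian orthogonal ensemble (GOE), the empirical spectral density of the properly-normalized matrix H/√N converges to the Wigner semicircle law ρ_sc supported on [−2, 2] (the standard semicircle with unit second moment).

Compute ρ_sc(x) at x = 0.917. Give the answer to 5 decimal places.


ρ_sc(x) = (1/(2π)) √(4 − x²). With x = 0.917:
  4 − x² = 4 − (0.917)² = 4 − 0.840889 = 3.159111.
  √(4 − x²) = 1.777389.
  1/(2π) = 0.159155.
  ρ_sc(0.917) = 0.159155 · 1.777389 = 0.282880.

Rounded to 5 decimal places: ρ_sc(0.917) ≈ 0.28288.


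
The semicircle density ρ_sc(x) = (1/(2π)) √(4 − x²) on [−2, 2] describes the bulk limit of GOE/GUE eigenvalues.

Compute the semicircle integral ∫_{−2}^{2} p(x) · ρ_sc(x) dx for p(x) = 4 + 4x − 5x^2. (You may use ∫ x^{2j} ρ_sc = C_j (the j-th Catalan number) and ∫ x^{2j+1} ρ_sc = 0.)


Write p(x) = Σ a_i x^i, split into monomials and integrate each against ρ_sc separately.
Using ∫ x^{2j} ρ_sc = C_j = (1/(j+1)) C(2j, j) (Catalan numbers) and ∫ x^{2j+1} ρ_sc = 0 (odd monomials vanish by symmetry):
  i = 0 (even): a_0 · C_{0} = 4 · 1 = 4
  i = 1 (odd): ∫ x^1 ρ_sc = 0 (vanishes)
  i = 2 (even): a_2 · C_{1} = -5 · 1 = -5

Summing the contributions: ∫_{−2}^{2} p(x) ρ_sc(x) dx = 4 + (-5) = -1.


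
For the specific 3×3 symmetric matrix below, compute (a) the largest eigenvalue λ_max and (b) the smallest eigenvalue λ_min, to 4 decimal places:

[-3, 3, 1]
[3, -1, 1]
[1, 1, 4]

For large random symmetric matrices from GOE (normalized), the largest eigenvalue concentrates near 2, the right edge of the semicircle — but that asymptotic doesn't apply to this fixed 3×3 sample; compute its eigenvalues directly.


Since M is real symmetric, all three eigenvalues are real; they are the roots of det(λI − M) = λ³ − (tr M) λ² + s λ − det M, where s is the sum of the principal 2×2 minors.
tr M = -3 + (-1) + 4 = 0.
s = ((-3)·(-1) − 3²) + ((-3)·4 − 1²) + ((-1)·4 − 1²) = -6 + (-13) + (-5) = -24.
det M (expand along row 1) = (-3)·(-5) − 3·11 + 1·4 = -14.
Characteristic polynomial: λ³ − 24λ + 14 = 0.
Substitute λ = y + (tr M)/3 = y + 0.000000 to remove the quadratic term: y³ + p·y + q = 0 with p = s − (tr M)²/3 = -24.000000 and q = −2(tr M)³/27 + (tr M)·s/3 − det M = 14.000000.
Three real roots ⇒ use the trigonometric (Viète) form: r = 2√(−p/3) = 5.656854, φ = arccos(3q/(p·r)) = arccos(-0.309359) = 1.885315 rad.
y_k = r·cos(φ/3 − 2πk/3) for k = 0, 1, 2 gives y = 4.576092, 0.591977, -5.168069.
λ_k = y_k + 0.000000 gives λ = 4.5761, 0.5920, -5.1681 (check: the sum is 0.0000 = tr M).

Hence λ_max = 4.5761 and λ_min = -5.1681.


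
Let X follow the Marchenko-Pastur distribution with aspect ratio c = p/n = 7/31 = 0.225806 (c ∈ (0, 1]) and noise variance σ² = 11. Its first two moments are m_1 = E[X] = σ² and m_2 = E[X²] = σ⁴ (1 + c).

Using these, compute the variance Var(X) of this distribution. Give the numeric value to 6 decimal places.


m_1 = E[X] = σ² = 11, so m_1² = 121.
m_2 = E[X²] = σ⁴ (1 + c) = 121 · (1 + 0.225806) = 121 · 1.225806 = 148.322581.
(Note m_2 − m_1² simplifies to c · σ⁴ = 0.225806 · 121.)

Var(X) = m_2 − m_1² = 148.322581 − 121 = 27.322581.


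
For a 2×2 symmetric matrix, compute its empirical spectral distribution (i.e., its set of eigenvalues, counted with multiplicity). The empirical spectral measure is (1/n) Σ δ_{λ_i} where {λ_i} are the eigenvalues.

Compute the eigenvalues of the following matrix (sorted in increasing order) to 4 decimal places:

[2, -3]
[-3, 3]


Since M is real symmetric, both eigenvalues are real; they are the roots of det(λI − M) = λ² − (tr M) λ + det M.
tr M = 2 + 3 = 5.
det M = 2·3 − (-3)² = 6 − 9 = -3.
Characteristic polynomial: λ² − 5λ − 3 = 0.
Discriminant Δ = (tr M)² − 4·det M = 25 − (-12) = 37; √Δ = 6.082763.
λ = (tr M ± √Δ)/2 = (5 ± 6.082763)/2, giving (tr M − √Δ)/2 = -0.5414 and (tr M + √Δ)/2 = 5.5414.

Eigenvalues sorted in increasing order: [-0.5414, 5.5414].


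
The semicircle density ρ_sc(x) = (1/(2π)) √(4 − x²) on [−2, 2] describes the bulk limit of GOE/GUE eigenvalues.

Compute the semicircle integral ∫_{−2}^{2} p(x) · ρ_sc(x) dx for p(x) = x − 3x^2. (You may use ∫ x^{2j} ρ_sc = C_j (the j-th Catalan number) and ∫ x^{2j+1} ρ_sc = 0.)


Write p(x) = Σ a_i x^i, split into monomials and integrate each against ρ_sc separately.
Using ∫ x^{2j} ρ_sc = C_j = (1/(j+1)) C(2j, j) (Catalan numbers) and ∫ x^{2j+1} ρ_sc = 0 (odd monomials vanish by symmetry):
  i = 1 (odd): ∫ x^1 ρ_sc = 0 (vanishes)
  i = 2 (even): a_2 · C_{1} = -3 · 1 = -3

Summing the contributions: ∫_{−2}^{2} p(x) ρ_sc(x) dx = -3.


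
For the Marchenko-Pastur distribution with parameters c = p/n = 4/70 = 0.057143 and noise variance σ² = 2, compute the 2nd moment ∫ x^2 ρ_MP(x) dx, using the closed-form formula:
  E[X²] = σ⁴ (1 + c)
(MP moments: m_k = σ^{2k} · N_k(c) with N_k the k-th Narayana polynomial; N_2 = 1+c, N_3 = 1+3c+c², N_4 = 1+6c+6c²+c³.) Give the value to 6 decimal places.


E[X²] = σ⁴ (1 + c) (second MP moment). With σ² = 2 (so σ⁴ = 4) and c = 4/70 = 0.057143: E[X²] = 4 · (1 + 0.057143) = 4 · 1.057143.

So E[X^2] = 4.228571.


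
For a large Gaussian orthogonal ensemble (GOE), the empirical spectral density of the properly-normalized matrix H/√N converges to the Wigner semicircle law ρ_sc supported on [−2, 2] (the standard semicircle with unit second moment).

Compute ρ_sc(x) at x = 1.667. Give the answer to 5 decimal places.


ρ_sc(x) = (1/(2π)) √(4 − x²). With x = 1.667:
  4 − x² = 4 − (1.667)² = 4 − 2.778889 = 1.221111.
  √(4 − x²) = 1.105039.
  1/(2π) = 0.159155.
  ρ_sc(1.667) = 0.159155 · 1.105039 = 0.175872.

Rounded to 5 decimal places: ρ_sc(1.667) ≈ 0.17587.


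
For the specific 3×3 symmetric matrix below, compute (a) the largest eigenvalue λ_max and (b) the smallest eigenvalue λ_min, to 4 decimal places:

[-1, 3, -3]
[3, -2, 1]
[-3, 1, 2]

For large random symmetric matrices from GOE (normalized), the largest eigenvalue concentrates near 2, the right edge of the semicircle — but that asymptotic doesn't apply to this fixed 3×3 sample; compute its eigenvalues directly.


Since M is real symmetric, all three eigenvalues are real; they are the roots of det(λI − M) = λ³ − (tr M) λ² + s λ − det M, where s is the sum of the principal 2×2 minors.
tr M = -1 + (-2) + 2 = -1.
s = ((-1)·(-2) − 3²) + ((-1)·2 − (-3)²) + ((-2)·2 − 1²) = -7 + (-11) + (-5) = -23.
det M (expand along row 1) = (-1)·(-5) − 3·9 + (-3)·(-3) = -13.
Characteristic polynomial: λ³ + λ² − 23λ + 13 = 0.
Substitute λ = y + (tr M)/3 = y − 0.333333 to remove the quadratic term: y³ + p·y + q = 0 with p = s − (tr M)²/3 = -23.333333 and q = −2(tr M)³/27 + (tr M)·s/3 − det M = 20.740741.
Three real roots ⇒ use the trigonometric (Viète) form: r = 2√(−p/3) = 5.577734, φ = arccos(3q/(p·r)) = arccos(-0.478091) = 2.069277 rad.
y_k = r·cos(φ/3 − 2πk/3) for k = 0, 1, 2 gives y = 4.302661, 0.922538, -5.225199.
λ_k = y_k − 0.333333 gives λ = 3.9693, 0.5892, -5.5585 (check: the sum is -1.0000 = tr M).

Hence λ_max = 3.9693 and λ_min = -5.5585.


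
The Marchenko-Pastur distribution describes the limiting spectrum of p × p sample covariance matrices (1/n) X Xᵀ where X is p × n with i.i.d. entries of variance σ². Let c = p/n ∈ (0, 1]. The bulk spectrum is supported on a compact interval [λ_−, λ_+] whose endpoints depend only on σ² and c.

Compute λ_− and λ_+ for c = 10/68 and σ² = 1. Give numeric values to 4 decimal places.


c = 10/68 = 0.147059; √c = 0.383482.
λ_− = σ² (1 − √c)² = 1 · (1 − 0.383482)² = 1 · (0.616518)² = 0.380094.
λ_+ = σ² (1 + √c)² = 1 · (1 + 0.383482)² = 1 · (1.383482)² = 1.914024.

Rounded to 4 decimal places: λ_− ≈ 0.3801, λ_+ ≈ 1.9140.


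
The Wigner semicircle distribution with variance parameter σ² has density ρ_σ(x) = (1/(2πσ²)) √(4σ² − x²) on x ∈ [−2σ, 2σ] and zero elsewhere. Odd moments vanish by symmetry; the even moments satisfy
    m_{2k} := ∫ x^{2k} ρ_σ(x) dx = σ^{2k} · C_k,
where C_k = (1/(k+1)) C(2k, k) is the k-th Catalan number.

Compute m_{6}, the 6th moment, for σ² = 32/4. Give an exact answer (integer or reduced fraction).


By the scaled semicircle moment identity, m_{2k} = σ^{2k} · C_k with k = 3.
C_3 = (1/(k+1)) · C(2k, k) = (1/4) · C(6, 3) = (1/4) · 20 = 5.
σ^{2k} = (σ²)^k = (32/4)^3 = 512.

Therefore m_{6} = σ^{6} · C_3 = 512 · 5 = 2560.


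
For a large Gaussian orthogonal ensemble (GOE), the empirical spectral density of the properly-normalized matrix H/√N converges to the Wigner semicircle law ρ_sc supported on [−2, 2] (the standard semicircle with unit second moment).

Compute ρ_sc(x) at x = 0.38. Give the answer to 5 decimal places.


ρ_sc(x) = (1/(2π)) √(4 − x²). With x = 0.38:
  4 − x² = 4 − (0.38)² = 4 − 0.144400 = 3.855600.
  √(4 − x²) = 1.963568.
  1/(2π) = 0.159155.
  ρ_sc(0.38) = 0.159155 · 1.963568 = 0.312512.

Rounded to 5 decimal places: ρ_sc(0.38) ≈ 0.31251.


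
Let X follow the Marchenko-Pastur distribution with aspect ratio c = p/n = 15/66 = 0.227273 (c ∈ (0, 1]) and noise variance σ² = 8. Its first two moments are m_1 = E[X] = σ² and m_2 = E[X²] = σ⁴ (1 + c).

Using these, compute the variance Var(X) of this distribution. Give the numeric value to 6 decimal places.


m_1 = E[X] = σ² = 8, so m_1² = 64.
m_2 = E[X²] = σ⁴ (1 + c) = 64 · (1 + 0.227273) = 64 · 1.227273 = 78.545455.
(Note m_2 − m_1² simplifies to c · σ⁴ = 0.227273 · 64.)

Var(X) = m_2 − m_1² = 78.545455 − 64 = 14.545455.


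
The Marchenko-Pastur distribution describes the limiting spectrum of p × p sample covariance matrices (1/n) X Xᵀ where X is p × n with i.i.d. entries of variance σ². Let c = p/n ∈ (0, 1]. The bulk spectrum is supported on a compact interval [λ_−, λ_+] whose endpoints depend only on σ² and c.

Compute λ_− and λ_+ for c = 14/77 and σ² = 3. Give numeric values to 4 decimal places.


c = 14/77 = 0.181818; √c = 0.426401.
λ_− = σ² (1 − √c)² = 3 · (1 − 0.426401)² = 3 · (0.573599)² = 0.987046.
λ_+ = σ² (1 + √c)² = 3 · (1 + 0.426401)² = 3 · (1.426401)² = 6.103863.

Rounded to 4 decimal places: λ_− ≈ 0.9870, λ_+ ≈ 6.1039.


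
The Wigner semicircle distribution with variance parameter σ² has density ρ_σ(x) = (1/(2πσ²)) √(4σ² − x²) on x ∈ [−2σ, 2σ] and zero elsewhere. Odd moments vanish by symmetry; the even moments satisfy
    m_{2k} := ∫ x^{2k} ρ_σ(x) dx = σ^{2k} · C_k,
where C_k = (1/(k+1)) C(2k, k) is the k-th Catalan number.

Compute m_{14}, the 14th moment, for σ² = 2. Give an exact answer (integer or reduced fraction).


By the scaled semicircle moment identity, m_{2k} = σ^{2k} · C_k with k = 7.
C_7 = (1/(k+1)) · C(2k, k) = (1/8) · C(14, 7) = (1/8) · 3432 = 429.
σ^{2k} = (σ²)^k = (2)^7 = 128.

Therefore m_{14} = σ^{14} · C_7 = 128 · 429 = 54912.


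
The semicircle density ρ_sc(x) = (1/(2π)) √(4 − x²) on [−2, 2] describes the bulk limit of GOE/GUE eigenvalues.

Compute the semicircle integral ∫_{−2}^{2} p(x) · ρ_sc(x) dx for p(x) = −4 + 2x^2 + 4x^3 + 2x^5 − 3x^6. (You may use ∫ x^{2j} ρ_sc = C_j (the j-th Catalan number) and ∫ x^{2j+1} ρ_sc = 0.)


Write p(x) = Σ a_i x^i, split into monomials and integrate each against ρ_sc separately.
Using ∫ x^{2j} ρ_sc = C_j = (1/(j+1)) C(2j, j) (Catalan numbers) and ∫ x^{2j+1} ρ_sc = 0 (odd monomials vanish by symmetry):
  i = 0 (even): a_0 · C_{0} = -4 · 1 = -4
  i = 2 (even): a_2 · C_{1} = 2 · 1 = 2
  i = 3 (odd): ∫ x^3 ρ_sc = 0 (vanishes)
  i = 5 (odd): ∫ x^5 ρ_sc = 0 (vanishes)
  i = 6 (even): a_6 · C_{3} = -3 · 5 = -15

Summing the contributions: ∫_{−2}^{2} p(x) ρ_sc(x) dx = (-4) + 2 + (-15) = -17.


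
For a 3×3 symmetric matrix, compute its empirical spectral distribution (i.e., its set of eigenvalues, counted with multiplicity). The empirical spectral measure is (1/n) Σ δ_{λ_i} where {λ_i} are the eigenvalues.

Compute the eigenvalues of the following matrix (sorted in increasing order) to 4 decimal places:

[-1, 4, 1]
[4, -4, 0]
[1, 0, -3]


Since M is real symmetric, all three eigenvalues are real; they are the roots of det(λI − M) = λ³ − (tr M) λ² + s λ − det M, where s is the sum of the principal 2×2 minors.
tr M = -1 + (-4) + (-3) = -8.
s = ((-1)·(-4) − 4²) + ((-1)·(-3) − 1²) + ((-4)·(-3) − 0²) = -12 + 2 + 12 = 2.
det M (expand along row 1) = (-1)·12 − 4·(-12) + 1·4 = 40.
Characteristic polynomial: λ³ + 8λ² + 2λ − 40 = 0.
Substitute λ = y + (tr M)/3 = y − 2.666667 to remove the quadratic term: y³ + p·y + q = 0 with p = s − (tr M)²/3 = -19.333333 and q = −2(tr M)³/27 + (tr M)·s/3 − det M = -7.407407.
Three real roots ⇒ use the trigonometric (Viète) form: r = 2√(−p/3) = 5.077182, φ = arccos(3q/(p·r)) = arccos(0.226390) = 1.342426 rad.
y_k = r·cos(φ/3 − 2πk/3) for k = 0, 1, 2 gives y = 4.577295, -0.386119, -4.191175.
λ_k = y_k − 2.666667 gives λ = 1.9106, -3.0528, -6.8578 (check: the sum is -8.0000 = tr M).

Eigenvalues sorted in increasing order: [-6.8578, -3.0528, 1.9106].


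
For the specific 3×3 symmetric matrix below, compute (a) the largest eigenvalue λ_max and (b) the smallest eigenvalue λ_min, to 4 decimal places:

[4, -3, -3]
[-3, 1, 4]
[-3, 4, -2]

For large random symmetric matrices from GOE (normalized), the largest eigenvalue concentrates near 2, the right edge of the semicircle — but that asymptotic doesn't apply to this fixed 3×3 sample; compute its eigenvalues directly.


Since M is real symmetric, all three eigenvalues are real; they are the roots of det(λI − M) = λ³ − (tr M) λ² + s λ − det M, where s is the sum of the principal 2×2 minors.
tr M = 4 + 1 + (-2) = 3.
s = (4·1 − (-3)²) + (4·(-2) − (-3)²) + (1·(-2) − 4²) = -5 + (-17) + (-18) = -40.
det M (expand along row 1) = 4·(-18) − (-3)·18 + (-3)·(-9) = 9.
Characteristic polynomial: λ³ − 3λ² − 40λ − 9 = 0.
Substitute λ = y + (tr M)/3 = y + 1.000000 to remove the quadratic term: y³ + p·y + q = 0 with p = s − (tr M)²/3 = -43.000000 and q = −2(tr M)³/27 + (tr M)·s/3 − det M = -51.000000.
Three real roots ⇒ use the trigonometric (Viète) form: r = 2√(−p/3) = 7.571878, φ = arccos(3q/(p·r)) = arccos(0.469915) = 1.081602 rad.
y_k = r·cos(φ/3 − 2πk/3) for k = 0, 1, 2 gives y = 7.085071, -1.229243, -5.855829.
λ_k = y_k + 1.000000 gives λ = 8.0851, -0.2292, -4.8558 (check: the sum is 3.0000 = tr M).

Hence λ_max = 8.0851 and λ_min = -4.8558.


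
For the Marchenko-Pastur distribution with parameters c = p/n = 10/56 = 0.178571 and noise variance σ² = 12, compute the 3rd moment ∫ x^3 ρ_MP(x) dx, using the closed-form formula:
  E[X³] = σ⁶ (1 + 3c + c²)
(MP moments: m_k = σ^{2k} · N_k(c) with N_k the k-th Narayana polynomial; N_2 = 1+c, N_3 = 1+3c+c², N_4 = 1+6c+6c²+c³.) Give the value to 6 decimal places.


E[X³] = σ⁶ (1 + 3c + c²) (third MP moment). With σ² = 12 (so σ⁶ = 1728) and c = 10/56 = 0.178571: E[X³] = 1728 · (1 + 3·0.178571 + (0.178571)²) = 1728 · 1.567602.

So E[X^3] = 2708.816327.


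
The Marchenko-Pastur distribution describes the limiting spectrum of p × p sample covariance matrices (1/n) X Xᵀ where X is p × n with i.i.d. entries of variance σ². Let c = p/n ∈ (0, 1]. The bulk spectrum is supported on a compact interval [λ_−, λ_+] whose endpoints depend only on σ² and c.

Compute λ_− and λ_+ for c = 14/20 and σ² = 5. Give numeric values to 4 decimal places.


c = 14/20 = 0.700000; √c = 0.836660.
λ_− = σ² (1 − √c)² = 5 · (1 − 0.836660)² = 5 · (0.163340)² = 0.133400.
λ_+ = σ² (1 + √c)² = 5 · (1 + 0.836660)² = 5 · (1.836660)² = 16.866600.

Rounded to 4 decimal places: λ_− ≈ 0.1334, λ_+ ≈ 16.8666.


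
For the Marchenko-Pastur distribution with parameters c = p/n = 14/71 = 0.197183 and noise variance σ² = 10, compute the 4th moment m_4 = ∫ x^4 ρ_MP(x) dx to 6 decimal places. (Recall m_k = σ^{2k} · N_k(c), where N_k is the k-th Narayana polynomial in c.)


E[X⁴] = σ⁸ (1 + 6c + 6c² + c³) (fourth MP moment). With σ² = 10 (so σ⁸ = 10000) and c = 14/71 = 0.197183: E[X⁴] = 10000 · (1 + 6·0.197183 + 6·(0.197183)² + (0.197183)³) = 10000 · 2.424052.

So E[X^4] = 24240.523482.


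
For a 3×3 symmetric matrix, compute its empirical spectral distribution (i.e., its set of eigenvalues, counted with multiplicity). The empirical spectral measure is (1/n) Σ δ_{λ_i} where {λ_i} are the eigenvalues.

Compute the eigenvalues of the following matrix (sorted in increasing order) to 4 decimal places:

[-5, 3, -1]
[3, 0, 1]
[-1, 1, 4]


Since M is real symmetric, all three eigenvalues are real; they are the roots of det(λI − M) = λ³ − (tr M) λ² + s λ − det M, where s is the sum of the principal 2×2 minors.
tr M = -5 + 0 + 4 = -1.
s = ((-5)·0 − 3²) + ((-5)·4 − (-1)²) + (0·4 − 1²) = -9 + (-21) + (-1) = -31.
det M (expand along row 1) = (-5)·(-1) − 3·13 + (-1)·3 = -37.
Characteristic polynomial: λ³ + λ² − 31λ + 37 = 0.
Substitute λ = y + (tr M)/3 = y − 0.333333 to remove the quadratic term: y³ + p·y + q = 0 with p = s − (tr M)²/3 = -31.333333 and q = −2(tr M)³/27 + (tr M)·s/3 − det M = 47.407407.
Three real roots ⇒ use the trigonometric (Viète) form: r = 2√(−p/3) = 6.463573, φ = arccos(3q/(p·r)) = arccos(-0.702244) = 2.349341 rad.
y_k = r·cos(φ/3 − 2πk/3) for k = 0, 1, 2 gives y = 4.580865, 1.658629, -6.239494.
λ_k = y_k − 0.333333 gives λ = 4.2475, 1.3253, -6.5728 (check: the sum is -1.0000 = tr M).

Eigenvalues sorted in increasing order: [-6.5728, 1.3253, 4.2475].


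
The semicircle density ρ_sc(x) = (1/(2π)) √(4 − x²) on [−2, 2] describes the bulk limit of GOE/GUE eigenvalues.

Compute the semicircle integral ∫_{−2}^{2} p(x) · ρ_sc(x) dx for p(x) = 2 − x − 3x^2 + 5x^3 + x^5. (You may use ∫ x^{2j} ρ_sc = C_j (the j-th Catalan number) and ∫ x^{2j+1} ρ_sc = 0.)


Write p(x) = Σ a_i x^i, split into monomials and integrate each against ρ_sc separately.
Using ∫ x^{2j} ρ_sc = C_j = (1/(j+1)) C(2j, j) (Catalan numbers) and ∫ x^{2j+1} ρ_sc = 0 (odd monomials vanish by symmetry):
  i = 0 (even): a_0 · C_{0} = 2 · 1 = 2
  i = 1 (odd): ∫ x^1 ρ_sc = 0 (vanishes)
  i = 2 (even): a_2 · C_{1} = -3 · 1 = -3
  i = 3 (odd): ∫ x^3 ρ_sc = 0 (vanishes)
  i = 5 (odd): ∫ x^5 ρ_sc = 0 (vanishes)

Summing the contributions: ∫_{−2}^{2} p(x) ρ_sc(x) dx = 2 + (-3) = -1.


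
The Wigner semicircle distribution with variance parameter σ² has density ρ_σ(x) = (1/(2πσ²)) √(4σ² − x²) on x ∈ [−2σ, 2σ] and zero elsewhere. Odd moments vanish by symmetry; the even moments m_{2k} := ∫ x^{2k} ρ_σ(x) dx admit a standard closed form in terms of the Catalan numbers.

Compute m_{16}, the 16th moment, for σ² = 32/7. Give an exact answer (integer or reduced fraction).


By the scaled semicircle moment identity, m_{2k} = σ^{2k} · C_k with k = 8.
C_8 = (1/(k+1)) · C(2k, k) = (1/9) · C(16, 8) = (1/9) · 12870 = 1430.
σ^{2k} = (σ²)^k = (32/7)^8 = 1099511627776/5764801.

Therefore m_{16} = σ^{16} · C_8 = (1099511627776/5764801) · 1430 = 1572301627719680/5764801.


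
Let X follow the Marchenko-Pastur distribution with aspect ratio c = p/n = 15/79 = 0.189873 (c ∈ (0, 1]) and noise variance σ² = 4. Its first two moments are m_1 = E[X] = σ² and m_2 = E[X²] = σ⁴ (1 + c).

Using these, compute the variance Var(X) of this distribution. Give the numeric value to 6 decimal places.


m_1 = E[X] = σ² = 4, so m_1² = 16.
m_2 = E[X²] = σ⁴ (1 + c) = 16 · (1 + 0.189873) = 16 · 1.189873 = 19.037975.
(Note m_2 − m_1² simplifies to c · σ⁴ = 0.189873 · 16.)

Var(X) = m_2 − m_1² = 19.037975 − 16 = 3.037975.


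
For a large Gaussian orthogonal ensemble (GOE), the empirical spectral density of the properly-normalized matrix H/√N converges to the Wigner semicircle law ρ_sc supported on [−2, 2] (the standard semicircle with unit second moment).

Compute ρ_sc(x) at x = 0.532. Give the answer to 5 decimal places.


ρ_sc(x) = (1/(2π)) √(4 − x²). With x = 0.532:
  4 − x² = 4 − (0.532)² = 4 − 0.283024 = 3.716976.
  √(4 − x²) = 1.927946.
  1/(2π) = 0.159155.
  ρ_sc(0.532) = 0.159155 · 1.927946 = 0.306842.

Rounded to 5 decimal places: ρ_sc(0.532) ≈ 0.30684.


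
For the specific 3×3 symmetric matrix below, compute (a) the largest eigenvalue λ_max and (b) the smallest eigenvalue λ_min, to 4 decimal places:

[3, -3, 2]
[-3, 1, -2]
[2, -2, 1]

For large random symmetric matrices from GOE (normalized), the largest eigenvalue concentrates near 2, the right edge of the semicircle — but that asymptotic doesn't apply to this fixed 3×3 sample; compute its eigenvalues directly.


Since M is real symmetric, all three eigenvalues are real; they are the roots of det(λI − M) = λ³ − (tr M) λ² + s λ − det M, where s is the sum of the principal 2×2 minors.
tr M = 3 + 1 + 1 = 5.
s = (3·1 − (-3)²) + (3·1 − 2²) + (1·1 − (-2)²) = -6 + (-1) + (-3) = -10.
det M (expand along row 1) = 3·(-3) − (-3)·1 + 2·4 = 2.
Characteristic polynomial: λ³ − 5λ² − 10λ − 2 = 0.
Substitute λ = y + (tr M)/3 = y + 1.666667 to remove the quadratic term: y³ + p·y + q = 0 with p = s − (tr M)²/3 = -18.333333 and q = −2(tr M)³/27 + (tr M)·s/3 − det M = -27.925926.
Three real roots ⇒ use the trigonometric (Viète) form: r = 2√(−p/3) = 4.944132, φ = arccos(3q/(p·r)) = arccos(0.924267) = 0.391686 rad.
y_k = r·cos(φ/3 − 2πk/3) for k = 0, 1, 2 gives y = 4.902052, -1.893580, -3.008472.
λ_k = y_k + 1.666667 gives λ = 6.5687, -0.2269, -1.3418 (check: the sum is 5.0000 = tr M).

Hence λ_max = 6.5687 and λ_min = -1.3418.


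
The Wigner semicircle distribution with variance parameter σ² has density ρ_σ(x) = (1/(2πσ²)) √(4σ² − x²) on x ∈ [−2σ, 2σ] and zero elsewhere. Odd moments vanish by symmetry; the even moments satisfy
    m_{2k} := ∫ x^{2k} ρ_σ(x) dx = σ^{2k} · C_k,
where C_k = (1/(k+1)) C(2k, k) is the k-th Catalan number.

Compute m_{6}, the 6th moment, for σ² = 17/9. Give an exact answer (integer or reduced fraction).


By the scaled semicircle moment identity, m_{2k} = σ^{2k} · C_k with k = 3.
C_3 = (1/(k+1)) · C(2k, k) = (1/4) · C(6, 3) = (1/4) · 20 = 5.
σ^{2k} = (σ²)^k = (17/9)^3 = 4913/729.

Therefore m_{6} = σ^{6} · C_3 = (4913/729) · 5 = 24565/729.


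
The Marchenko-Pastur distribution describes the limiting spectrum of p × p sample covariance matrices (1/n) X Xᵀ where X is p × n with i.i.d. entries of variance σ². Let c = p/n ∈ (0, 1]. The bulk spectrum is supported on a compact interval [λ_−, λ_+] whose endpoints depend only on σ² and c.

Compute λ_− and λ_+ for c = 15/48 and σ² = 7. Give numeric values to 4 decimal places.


c = 15/48 = 0.312500; √c = 0.559017.
λ_− = σ² (1 − √c)² = 7 · (1 − 0.559017)² = 7 · (0.440983)² = 1.361262.
λ_+ = σ² (1 + √c)² = 7 · (1 + 0.559017)² = 7 · (1.559017)² = 17.013738.

Rounded to 4 decimal places: λ_− ≈ 1.3613, λ_+ ≈ 17.0137.


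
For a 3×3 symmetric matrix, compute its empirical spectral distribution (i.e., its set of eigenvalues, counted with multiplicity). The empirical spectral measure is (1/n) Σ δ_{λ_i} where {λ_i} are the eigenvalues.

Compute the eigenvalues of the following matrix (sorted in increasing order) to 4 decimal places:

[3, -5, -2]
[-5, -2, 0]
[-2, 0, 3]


Since M is real symmetric, all three eigenvalues are real; they are the roots of det(λI − M) = λ³ − (tr M) λ² + s λ − det M, where s is the sum of the principal 2×2 minors.
tr M = 3 + (-2) + 3 = 4.
s = (3·(-2) − (-5)²) + (3·3 − (-2)²) + ((-2)·3 − 0²) = -31 + 5 + (-6) = -32.
det M (expand along row 1) = 3·(-6) − (-5)·(-15) + (-2)·(-4) = -85.
Characteristic polynomial: λ³ − 4λ² − 32λ + 85 = 0.
Substitute λ = y + (tr M)/3 = y + 1.333333 to remove the quadratic term: y³ + p·y + q = 0 with p = s − (tr M)²/3 = -37.333333 and q = −2(tr M)³/27 + (tr M)·s/3 − det M = 37.592593.
Three real roots ⇒ use the trigonometric (Viète) form: r = 2√(−p/3) = 7.055337, φ = arccos(3q/(p·r)) = arccos(-0.428163) = 2.013255 rad.
y_k = r·cos(φ/3 − 2πk/3) for k = 0, 1, 2 gives y = 5.525369, 1.036797, -6.562166.
λ_k = y_k + 1.333333 gives λ = 6.8587, 2.3701, -5.2288 (check: the sum is 4.0000 = tr M).

Eigenvalues sorted in increasing order: [-5.2288, 2.3701, 6.8587].


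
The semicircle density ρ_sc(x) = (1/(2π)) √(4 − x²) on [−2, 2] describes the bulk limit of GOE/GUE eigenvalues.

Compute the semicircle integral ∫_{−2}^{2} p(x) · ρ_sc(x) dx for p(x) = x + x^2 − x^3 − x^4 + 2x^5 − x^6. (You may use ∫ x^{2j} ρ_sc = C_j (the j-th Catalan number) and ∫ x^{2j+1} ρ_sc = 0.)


Write p(x) = Σ a_i x^i, split into monomials and integrate each against ρ_sc separately.
Using ∫ x^{2j} ρ_sc = C_j = (1/(j+1)) C(2j, j) (Catalan numbers) and ∫ x^{2j+1} ρ_sc = 0 (odd monomials vanish by symmetry):
  i = 1 (odd): ∫ x^1 ρ_sc = 0 (vanishes)
  i = 2 (even): a_2 · C_{1} = 1 · 1 = 1
  i = 3 (odd): ∫ x^3 ρ_sc = 0 (vanishes)
  i = 4 (even): a_4 · C_{2} = -1 · 2 = -2
  i = 5 (odd): ∫ x^5 ρ_sc = 0 (vanishes)
  i = 6 (even): a_6 · C_{3} = -1 · 5 = -5

Summing the contributions: ∫_{−2}^{2} p(x) ρ_sc(x) dx = 1 + (-2) + (-5) = -6.


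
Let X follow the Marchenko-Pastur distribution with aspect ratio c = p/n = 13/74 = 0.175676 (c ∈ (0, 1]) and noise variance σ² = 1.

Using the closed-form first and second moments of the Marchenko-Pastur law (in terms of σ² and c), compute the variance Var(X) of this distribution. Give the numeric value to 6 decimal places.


Recall the MP moments m_1 = E[X] = σ² and m_2 = E[X²] = σ⁴ (1 + c).
m_1 = E[X] = σ² = 1, so m_1² = 1.
m_2 = E[X²] = σ⁴ (1 + c) = 1 · (1 + 0.175676) = 1 · 1.175676 = 1.175676.
(Note m_2 − m_1² simplifies to c · σ⁴ = 0.175676 · 1.)

Var(X) = m_2 − m_1² = 1.175676 − 1 = 0.175676.


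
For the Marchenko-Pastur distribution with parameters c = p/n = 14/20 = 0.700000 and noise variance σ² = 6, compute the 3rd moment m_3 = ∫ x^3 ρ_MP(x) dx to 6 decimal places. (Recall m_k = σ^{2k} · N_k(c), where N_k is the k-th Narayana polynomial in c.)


E[X³] = σ⁶ (1 + 3c + c²) (third MP moment). With σ² = 6 (so σ⁶ = 216) and c = 14/20 = 0.700000: E[X³] = 216 · (1 + 3·0.700000 + (0.700000)²) = 216 · 3.590000.

So E[X^3] = 775.440000.


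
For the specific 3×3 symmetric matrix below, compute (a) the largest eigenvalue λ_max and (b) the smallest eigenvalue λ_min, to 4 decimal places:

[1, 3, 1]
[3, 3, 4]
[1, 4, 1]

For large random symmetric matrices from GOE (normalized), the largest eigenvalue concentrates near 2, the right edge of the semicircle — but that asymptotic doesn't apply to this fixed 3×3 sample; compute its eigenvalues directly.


Since M is real symmetric, all three eigenvalues are real; they are the roots of det(λI − M) = λ³ − (tr M) λ² + s λ − det M, where s is the sum of the principal 2×2 minors.
tr M = 1 + 3 + 1 = 5.
s = (1·3 − 3²) + (1·1 − 1²) + (3·1 − 4²) = -6 + 0 + (-13) = -19.
det M (expand along row 1) = 1·(-13) − 3·(-1) + 1·9 = -1.
Characteristic polynomial: λ³ − 5λ² − 19λ + 1 = 0.
Substitute λ = y + (tr M)/3 = y + 1.666667 to remove the quadratic term: y³ + p·y + q = 0 with p = s − (tr M)²/3 = -27.333333 and q = −2(tr M)³/27 + (tr M)·s/3 − det M = -39.925926.
Three real roots ⇒ use the trigonometric (Viète) form: r = 2√(−p/3) = 6.036923, φ = arccos(3q/(p·r)) = arccos(0.725885) = 0.758476 rad.
y_k = r·cos(φ/3 − 2πk/3) for k = 0, 1, 2 gives y = 5.845007, -1.614737, -4.230270.
λ_k = y_k + 1.666667 gives λ = 7.5117, 0.0519, -2.5636 (check: the sum is 5.0000 = tr M).

Hence λ_max = 7.5117 and λ_min = -2.5636.


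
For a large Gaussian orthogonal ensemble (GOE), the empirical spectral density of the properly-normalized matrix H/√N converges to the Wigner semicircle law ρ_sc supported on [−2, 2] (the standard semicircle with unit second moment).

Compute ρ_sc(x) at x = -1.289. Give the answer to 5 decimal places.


ρ_sc(x) = (1/(2π)) √(4 − x²). With x = -1.289:
  4 − x² = 4 − (-1.289)² = 4 − 1.661521 = 2.338479.
  √(4 − x²) = 1.529209.
  1/(2π) = 0.159155.
  ρ_sc(-1.289) = 0.159155 · 1.529209 = 0.243381.

Rounded to 5 decimal places: ρ_sc(-1.289) ≈ 0.24338.


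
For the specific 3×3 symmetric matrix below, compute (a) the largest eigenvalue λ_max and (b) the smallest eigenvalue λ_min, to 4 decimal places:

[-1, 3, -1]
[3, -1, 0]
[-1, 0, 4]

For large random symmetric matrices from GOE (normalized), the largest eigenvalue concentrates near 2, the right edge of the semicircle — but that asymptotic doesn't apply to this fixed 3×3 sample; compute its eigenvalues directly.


Since M is real symmetric, all three eigenvalues are real; they are the roots of det(λI − M) = λ³ − (tr M) λ² + s λ − det M, where s is the sum of the principal 2×2 minors.
tr M = -1 + (-1) + 4 = 2.
s = ((-1)·(-1) − 3²) + ((-1)·4 − (-1)²) + ((-1)·4 − 0²) = -8 + (-5) + (-4) = -17.
det M (expand along row 1) = (-1)·(-4) − 3·12 + (-1)·(-1) = -31.
Characteristic polynomial: λ³ − 2λ² − 17λ + 31 = 0.
Substitute λ = y + (tr M)/3 = y + 0.666667 to remove the quadratic term: y³ + p·y + q = 0 with p = s − (tr M)²/3 = -18.333333 and q = −2(tr M)³/27 + (tr M)·s/3 − det M = 19.074074.
Three real roots ⇒ use the trigonometric (Viète) form: r = 2√(−p/3) = 4.944132, φ = arccos(3q/(p·r)) = arccos(-0.631296) = 2.254020 rad.
y_k = r·cos(φ/3 − 2πk/3) for k = 0, 1, 2 gives y = 3.613048, 1.116274, -4.729322.
λ_k = y_k + 0.666667 gives λ = 4.2797, 1.7829, -4.0627 (check: the sum is 2.0000 = tr M).

Hence λ_max = 4.2797 and λ_min = -4.0627.


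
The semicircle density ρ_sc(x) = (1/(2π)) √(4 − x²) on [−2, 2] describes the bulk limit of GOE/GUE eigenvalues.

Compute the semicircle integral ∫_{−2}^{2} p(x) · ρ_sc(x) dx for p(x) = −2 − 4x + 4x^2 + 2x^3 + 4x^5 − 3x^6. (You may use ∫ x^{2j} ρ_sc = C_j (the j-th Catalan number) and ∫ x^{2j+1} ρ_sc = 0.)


Write p(x) = Σ a_i x^i, split into monomials and integrate each against ρ_sc separately.
Using ∫ x^{2j} ρ_sc = C_j = (1/(j+1)) C(2j, j) (Catalan numbers) and ∫ x^{2j+1} ρ_sc = 0 (odd monomials vanish by symmetry):
  i = 0 (even): a_0 · C_{0} = -2 · 1 = -2
  i = 1 (odd): ∫ x^1 ρ_sc = 0 (vanishes)
  i = 2 (even): a_2 · C_{1} = 4 · 1 = 4
  i = 3 (odd): ∫ x^3 ρ_sc = 0 (vanishes)
  i = 5 (odd): ∫ x^5 ρ_sc = 0 (vanishes)
  i = 6 (even): a_6 · C_{3} = -3 · 5 = -15

Summing the contributions: ∫_{−2}^{2} p(x) ρ_sc(x) dx = (-2) + 4 + (-15) = -13.


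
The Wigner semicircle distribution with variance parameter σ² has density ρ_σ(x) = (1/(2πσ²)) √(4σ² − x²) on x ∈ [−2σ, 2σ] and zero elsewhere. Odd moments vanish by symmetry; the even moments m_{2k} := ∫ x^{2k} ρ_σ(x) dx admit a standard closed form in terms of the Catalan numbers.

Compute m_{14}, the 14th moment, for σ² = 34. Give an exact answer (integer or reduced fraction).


By the scaled semicircle moment identity, m_{2k} = σ^{2k} · C_k with k = 7.
C_7 = (1/(k+1)) · C(2k, k) = (1/8) · C(14, 7) = (1/8) · 3432 = 429.
σ^{2k} = (σ²)^k = (34)^7 = 52523350144.

Therefore m_{14} = σ^{14} · C_7 = 52523350144 · 429 = 22532517211776.


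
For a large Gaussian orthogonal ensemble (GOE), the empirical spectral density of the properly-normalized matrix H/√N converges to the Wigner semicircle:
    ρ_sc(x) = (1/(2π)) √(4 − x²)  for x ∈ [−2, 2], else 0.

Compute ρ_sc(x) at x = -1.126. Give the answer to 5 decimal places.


ρ_sc(x) = (1/(2π)) √(4 − x²). With x = -1.126:
  4 − x² = 4 − (-1.126)² = 4 − 1.267876 = 2.732124.
  √(4 − x²) = 1.652914.
  1/(2π) = 0.159155.
  ρ_sc(-1.126) = 0.159155 · 1.652914 = 0.263069.

Rounded to 5 decimal places: ρ_sc(-1.126) ≈ 0.26307.


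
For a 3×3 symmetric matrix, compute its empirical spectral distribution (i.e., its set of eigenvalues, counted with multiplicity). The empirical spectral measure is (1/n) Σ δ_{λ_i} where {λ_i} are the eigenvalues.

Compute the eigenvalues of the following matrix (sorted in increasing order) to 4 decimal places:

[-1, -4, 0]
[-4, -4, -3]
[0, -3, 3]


Since M is real symmetric, all three eigenvalues are real; they are the roots of det(λI − M) = λ³ − (tr M) λ² + s λ − det M, where s is the sum of the principal 2×2 minors.
tr M = -1 + (-4) + 3 = -2.
s = ((-1)·(-4) − (-4)²) + ((-1)·3 − 0²) + ((-4)·3 − (-3)²) = -12 + (-3) + (-21) = -36.
det M (expand along row 1) = (-1)·(-21) − (-4)·(-12) + 0·12 = -27.
Characteristic polynomial: λ³ + 2λ² − 36λ + 27 = 0.
Substitute λ = y + (tr M)/3 = y − 0.666667 to remove the quadratic term: y³ + p·y + q = 0 with p = s − (tr M)²/3 = -37.333333 and q = −2(tr M)³/27 + (tr M)·s/3 − det M = 51.592593.
Three real roots ⇒ use the trigonometric (Viète) form: r = 2√(−p/3) = 7.055337, φ = arccos(3q/(p·r)) = arccos(-0.587617) = 2.198906 rad.
y_k = r·cos(φ/3 − 2πk/3) for k = 0, 1, 2 gives y = 5.243465, 1.466408, -6.709873.
λ_k = y_k − 0.666667 gives λ = 4.5768, 0.7997, -7.3765 (check: the sum is -2.0000 = tr M).

Eigenvalues sorted in increasing order: [-7.3765, 0.7997, 4.5768].


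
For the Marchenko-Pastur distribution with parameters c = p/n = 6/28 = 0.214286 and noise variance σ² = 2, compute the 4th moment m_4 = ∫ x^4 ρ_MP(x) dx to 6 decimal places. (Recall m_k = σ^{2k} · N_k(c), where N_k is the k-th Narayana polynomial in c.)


E[X⁴] = σ⁸ (1 + 6c + 6c² + c³) (fourth MP moment). With σ² = 2 (so σ⁸ = 16) and c = 6/28 = 0.214286: E[X⁴] = 16 · (1 + 6·0.214286 + 6·(0.214286)² + (0.214286)³) = 16 · 2.571064.

So E[X^4] = 41.137026.


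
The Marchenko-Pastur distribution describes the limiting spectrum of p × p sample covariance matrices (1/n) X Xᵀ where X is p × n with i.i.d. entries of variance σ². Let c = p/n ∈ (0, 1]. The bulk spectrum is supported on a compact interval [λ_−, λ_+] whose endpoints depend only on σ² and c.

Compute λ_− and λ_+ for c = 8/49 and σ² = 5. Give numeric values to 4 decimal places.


c = 8/49 = 0.163265; √c = 0.404061.
λ_− = σ² (1 − √c)² = 5 · (1 − 0.404061)² = 5 · (0.595939)² = 1.775716.
λ_+ = σ² (1 + √c)² = 5 · (1 + 0.404061)² = 5 · (1.404061)² = 9.856937.

Rounded to 4 decimal places: λ_− ≈ 1.7757, λ_+ ≈ 9.8569.


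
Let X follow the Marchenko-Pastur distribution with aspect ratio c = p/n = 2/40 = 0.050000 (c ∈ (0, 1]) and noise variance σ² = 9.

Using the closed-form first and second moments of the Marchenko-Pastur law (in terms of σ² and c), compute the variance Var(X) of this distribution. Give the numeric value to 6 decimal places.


Recall the MP moments m_1 = E[X] = σ² and m_2 = E[X²] = σ⁴ (1 + c).
m_1 = E[X] = σ² = 9, so m_1² = 81.
m_2 = E[X²] = σ⁴ (1 + c) = 81 · (1 + 0.050000) = 81 · 1.050000 = 85.050000.
(Note m_2 − m_1² simplifies to c · σ⁴ = 0.050000 · 81.)

Var(X) = m_2 − m_1² = 85.050000 − 81 = 4.050000.


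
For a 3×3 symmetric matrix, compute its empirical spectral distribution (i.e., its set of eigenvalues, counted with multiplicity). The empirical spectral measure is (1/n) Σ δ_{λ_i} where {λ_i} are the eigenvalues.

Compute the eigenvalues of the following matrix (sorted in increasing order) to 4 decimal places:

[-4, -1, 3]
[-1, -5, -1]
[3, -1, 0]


Since M is real symmetric, all three eigenvalues are real; they are the roots of det(λI − M) = λ³ − (tr M) λ² + s λ − det M, where s is the sum of the principal 2×2 minors.
tr M = -4 + (-5) + 0 = -9.
s = ((-4)·(-5) − (-1)²) + ((-4)·0 − 3²) + ((-5)·0 − (-1)²) = 19 + (-9) + (-1) = 9.
det M (expand along row 1) = (-4)·(-1) − (-1)·3 + 3·16 = 55.
Characteristic polynomial: λ³ + 9λ² + 9λ − 55 = 0.
Substitute λ = y + (tr M)/3 = y − 3.000000 to remove the quadratic term: y³ + p·y + q = 0 with p = s − (tr M)²/3 = -18.000000 and q = −2(tr M)³/27 + (tr M)·s/3 − det M = -28.000000.
Three real roots ⇒ use the trigonometric (Viète) form: r = 2√(−p/3) = 4.898979, φ = arccos(3q/(p·r)) = arccos(0.952579) = 0.309193 rad.
y_k = r·cos(φ/3 − 2πk/3) for k = 0, 1, 2 gives y = 4.872983, -2.000000, -2.872983.
λ_k = y_k − 3.000000 gives λ = 1.8730, -5.0000, -5.8730 (check: the sum is -9.0000 = tr M).

Eigenvalues sorted in increasing order: [-5.8730, -5.0000, 1.8730].


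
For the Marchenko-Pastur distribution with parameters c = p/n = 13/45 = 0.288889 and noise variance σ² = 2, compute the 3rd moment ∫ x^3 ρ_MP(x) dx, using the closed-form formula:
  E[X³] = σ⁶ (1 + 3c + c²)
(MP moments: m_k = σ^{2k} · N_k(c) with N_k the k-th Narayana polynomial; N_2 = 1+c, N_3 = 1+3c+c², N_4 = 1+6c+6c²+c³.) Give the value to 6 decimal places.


E[X³] = σ⁶ (1 + 3c + c²) (third MP moment). With σ² = 2 (so σ⁶ = 8) and c = 13/45 = 0.288889: E[X³] = 8 · (1 + 3·0.288889 + (0.288889)²) = 8 · 1.950123.

So E[X^3] = 15.600988.


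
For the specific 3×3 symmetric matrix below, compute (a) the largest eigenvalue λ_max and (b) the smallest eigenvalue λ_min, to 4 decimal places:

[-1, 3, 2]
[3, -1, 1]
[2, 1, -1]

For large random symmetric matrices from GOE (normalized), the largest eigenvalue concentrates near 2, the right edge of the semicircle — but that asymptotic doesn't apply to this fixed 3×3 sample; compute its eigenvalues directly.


Since M is real symmetric, all three eigenvalues are real; they are the roots of det(λI − M) = λ³ − (tr M) λ² + s λ − det M, where s is the sum of the principal 2×2 minors.
tr M = -1 + (-1) + (-1) = -3.
s = ((-1)·(-1) − 3²) + ((-1)·(-1) − 2²) + ((-1)·(-1) − 1²) = -8 + (-3) + 0 = -11.
det M (expand along row 1) = (-1)·0 − 3·(-5) + 2·5 = 25.
Characteristic polynomial: λ³ + 3λ² − 11λ − 25 = 0.
Substitute λ = y + (tr M)/3 = y − 1.000000 to remove the quadratic term: y³ + p·y + q = 0 with p = s − (tr M)²/3 = -14.000000 and q = −2(tr M)³/27 + (tr M)·s/3 − det M = -12.000000.
Three real roots ⇒ use the trigonometric (Viète) form: r = 2√(−p/3) = 4.320494, φ = arccos(3q/(p·r)) = arccos(0.595170) = 0.933319 rad.
y_k = r·cos(φ/3 − 2πk/3) for k = 0, 1, 2 gives y = 4.113091, -0.911179, -3.201912.
λ_k = y_k − 1.000000 gives λ = 3.1131, -1.9112, -4.2019 (check: the sum is -3.0000 = tr M).

Hence λ_max = 3.1131 and λ_min = -4.2019.


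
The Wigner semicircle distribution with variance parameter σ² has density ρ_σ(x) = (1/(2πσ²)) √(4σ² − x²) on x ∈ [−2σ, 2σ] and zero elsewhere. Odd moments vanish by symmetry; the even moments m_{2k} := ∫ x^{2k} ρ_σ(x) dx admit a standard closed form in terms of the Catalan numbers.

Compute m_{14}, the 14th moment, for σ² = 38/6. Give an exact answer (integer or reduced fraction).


By the scaled semicircle moment identity, m_{2k} = σ^{2k} · C_k with k = 7.
C_7 = (1/(k+1)) · C(2k, k) = (1/8) · C(14, 7) = (1/8) · 3432 = 429.
σ^{2k} = (σ²)^k = (38/6)^7 = 893871739/2187.

Therefore m_{14} = σ^{14} · C_7 = (893871739/2187) · 429 = 127823658677/729.
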